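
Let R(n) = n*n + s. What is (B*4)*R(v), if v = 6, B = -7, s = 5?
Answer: -1148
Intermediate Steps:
R(n) = 5 + n**2 (R(n) = n*n + 5 = n**2 + 5 = 5 + n**2)
(B*4)*R(v) = (-7*4)*(5 + 6**2) = -28*(5 + 36) = -28*41 = -1148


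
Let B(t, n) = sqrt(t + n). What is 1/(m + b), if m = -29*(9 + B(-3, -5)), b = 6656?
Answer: 6395/40902753 + 58*I*sqrt(2)/40902753 ≈ 0.00015635 + 2.0054e-6*I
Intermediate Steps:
B(t, n) = sqrt(n + t)
m = -261 - 58*I*sqrt(2) (m = -29*(9 + sqrt(-5 - 3)) = -29*(9 + sqrt(-8)) = -29*(9 + 2*I*sqrt(2)) = -261 - 58*I*sqrt(2) ≈ -261.0 - 82.024*I)
1/(m + b) = 1/((-261 - 58*I*sqrt(2)) + 6656) = 1/(6395 - 58*I*sqrt(2))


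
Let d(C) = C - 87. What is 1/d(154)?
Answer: 1/67 ≈ 0.014925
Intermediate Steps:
d(C) = -87 + C
1/d(154) = 1/(-87 + 154) = 1/67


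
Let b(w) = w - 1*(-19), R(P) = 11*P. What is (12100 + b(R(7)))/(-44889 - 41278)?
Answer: -12196/86167 ≈ -0.14154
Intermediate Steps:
b(w) = 19 + w (b(w) = w + 19 = 19 + w)
(12100 + b(R(7)))/(-44889 - 41278) = (12100 + (19 + 11*7))/(-44889 - 41278) = (12100 + (19 + 77))/(-86167) = (12100 + 96)*(-1/86167) = 12196*(-1/86167) = -12196/86167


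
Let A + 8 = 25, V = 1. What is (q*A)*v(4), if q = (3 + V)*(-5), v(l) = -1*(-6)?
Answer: -2040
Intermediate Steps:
A = 17 (A = -8 + 25 = 17)
v(l) = 6
q = -20 (q = (3 + 1)*(-5) = 4*(-5) = -20)
(q*A)*v(4) = -20*17*6 = -340*6 = -2040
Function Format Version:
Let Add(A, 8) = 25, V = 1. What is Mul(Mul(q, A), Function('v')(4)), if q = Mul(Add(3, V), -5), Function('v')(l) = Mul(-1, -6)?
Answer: -2040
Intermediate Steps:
A = 17 (A = Add(-8, 25) = 17)
Function('v')(l) = 6
q = -20 (q = Mul(Add(3, 1), -5) = Mul(4, -5) = -20)
Mul(Mul(q, A), Function('v')(4)) = Mul(Mul(-20, 17), 6) = Mul(-340, 6) = -2040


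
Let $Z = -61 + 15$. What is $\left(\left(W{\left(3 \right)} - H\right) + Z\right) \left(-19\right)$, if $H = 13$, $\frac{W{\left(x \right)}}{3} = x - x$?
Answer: $1121$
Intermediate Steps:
$W{\left(x \right)} = 0$ ($W{\left(x \right)} = 3 \left(x - x\right) = 3 \cdot 0 = 0$)
$Z = -46$
$\left(\left(W{\left(3 \right)} - H\right) + Z\right) \left(-19\right) = \left(\left(0 - 13\right) - 46\right) \left(-19\right) = \left(-13 - 46\right) \left(-19\right) = \left(-59\right) \left(-19\right) = 1121$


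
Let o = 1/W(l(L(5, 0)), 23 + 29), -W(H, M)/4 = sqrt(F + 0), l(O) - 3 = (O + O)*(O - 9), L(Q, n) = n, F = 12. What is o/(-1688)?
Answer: sqrt(3)/40512 ≈ 4.2754e-5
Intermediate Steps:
l(O) = 3 + 2*O*(-9 + O) (l(O) = 3 + (O + O)*(O - 9) = 3 + (2*O)*(-9 + O) = 3 + 2*O*(-9 + O))
W(H, M) = -8*sqrt(3) (W(H, M) = -4*sqrt(12 + 0) = -8*sqrt(3))
o = -sqrt(3)/24 (o = 1/(-8*sqrt(3)) = -sqrt(3)/24 ≈ -0.072169)
o/(-1688) = -sqrt(3)/24/(-1688) = -sqrt(3)/24*(-1/1688) = sqrt(3)/40512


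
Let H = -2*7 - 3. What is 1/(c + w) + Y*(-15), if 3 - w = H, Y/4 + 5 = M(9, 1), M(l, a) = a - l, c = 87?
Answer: 83461/107 ≈ 780.01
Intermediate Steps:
H = -17 (H = -14 - 3 = -17)
Y = -52 (Y = -20 + 4*(1 - 1*9) = -20 + 4*(1 - 9) = -20 + 4*(-8) = -20 - 32 = -52)
w = 20 (w = 3 - 1*(-17) = 3 + 17 = 20)
1/(c + w) + Y*(-15) = 1/(87 + 20) - 52*(-15) = 1/107 + 780 = 83461/107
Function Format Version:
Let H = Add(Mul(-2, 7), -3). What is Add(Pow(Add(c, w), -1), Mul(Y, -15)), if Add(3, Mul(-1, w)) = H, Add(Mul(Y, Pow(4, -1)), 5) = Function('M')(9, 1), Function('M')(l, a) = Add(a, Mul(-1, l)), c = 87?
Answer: Rational(83461, 107) ≈ 780.01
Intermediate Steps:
H = -17 (H = Add(-14, -3) = -17)
Y = -52 (Y = Add(-20, Mul(4, Add(1, Mul(-1, 9)))) = Add(-20, Mul(4, Add(1, -9))) = Add(-20, Mul(4, -8)) = Add(-20, -32) = -52)
w = 20 (w = Add(3, Mul(-1, -17)) = Add(3, 17) = 20)
Add(Pow(Add(c, w), -1), Mul(Y, -15)) = Add(Pow(Add(87, 20), -1), Mul(-52, -15)) = Add(Pow(107, -1), 780) = Add(Rational(1, 107), 780) = Rational(83461, 107)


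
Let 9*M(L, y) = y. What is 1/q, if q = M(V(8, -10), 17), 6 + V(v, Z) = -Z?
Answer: 9/17 ≈ 0.52941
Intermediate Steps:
V(v, Z) = -6 - Z
M(L, y) = y/9
q = 17/9 (q = (1/9)*17 = 17/9 ≈ 1.8889)
1/q = 1/(17/9) = 9/17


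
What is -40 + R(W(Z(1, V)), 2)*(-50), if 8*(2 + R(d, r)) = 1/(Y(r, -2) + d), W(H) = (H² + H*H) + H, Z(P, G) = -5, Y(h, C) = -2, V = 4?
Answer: 10295/172 ≈ 59.855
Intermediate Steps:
W(H) = H + 2*H² (W(H) = (H² + H²) + H = 2*H² + H = H + 2*H²)
R(d, r) = -2 + 1/(8*(-2 + d))
-40 + R(W(Z(1, V)), 2)*(-50) = -40 + ((33 - (-80)*(1 + 2*(-5)))/(8*(-2 - 5*(1 + 2*(-5)))))*(-50) = -40 + ((33 - (-80)*(1 - 10))/(8*(-2 - 5*(1 - 10))))*(-50) = -40 + ((33 - (-80)*(-9))/(8*(-2 - 5*(-9))))*(-50) = -40 + ((33 - 16*45)/(8*(-2 + 45)))*(-50) = -40 + ((⅛)*(33 - 720)/43)*(-50) = -40 + ((⅛)*(1/43)*(-687))*(-50) = -40 - 687/344*(-50) = -40 + 17175/172 = 10295/172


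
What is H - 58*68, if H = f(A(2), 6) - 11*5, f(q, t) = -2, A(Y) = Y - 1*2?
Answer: -4001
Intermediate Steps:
A(Y) = -2 + Y (A(Y) = Y - 2 = -2 + Y)
H = -57 (H = -2 - 11*5 = -2 - 55 = -57)
H - 58*68 = -57 - 58*68 = -57 - 3944 = -4001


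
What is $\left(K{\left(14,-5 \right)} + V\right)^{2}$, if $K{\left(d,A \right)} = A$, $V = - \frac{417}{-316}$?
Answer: $\frac{1352569}{99856} \approx 13.545$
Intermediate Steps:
$V = \frac{417}{316}$ ($V = \left(-417\right) \left(- \frac{1}{316}\right) = \frac{417}{316} \approx 1.3196$)
$\left(K{\left(14,-5 \right)} + V\right)^{2} = \left(-5 + \frac{417}{316}\right)^{2} = \left(- \frac{1163}{316}\right)^{2} = \frac{1352569}{99856}$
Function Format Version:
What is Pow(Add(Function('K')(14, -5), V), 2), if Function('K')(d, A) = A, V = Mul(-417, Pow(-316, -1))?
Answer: Rational(1352569, 99856) ≈ 13.545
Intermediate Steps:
V = Rational(417, 316) (V = Mul(-417, Rational(-1, 316)) = Rational(417, 316) ≈ 1.3196)
Pow(Add(Function('K')(14, -5), V), 2) = Pow(Add(-5, Rational(417, 316)), 2) = Pow(Rational(-1163, 316), 2) = Rational(1352569, 99856)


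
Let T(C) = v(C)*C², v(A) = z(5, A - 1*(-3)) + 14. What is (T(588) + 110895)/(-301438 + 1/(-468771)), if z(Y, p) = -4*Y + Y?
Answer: 110090400579/141305392699 ≈ 0.77910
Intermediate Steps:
z(Y, p) = -3*Y
v(A) = -1 (v(A) = -3*5 + 14 = -15 + 14 = -1)
T(C) = -C²
(T(588) + 110895)/(-301438 + 1/(-468771)) = (-1*588² + 110895)/(-301438 + 1/(-468771)) = (-1*345744 + 110895)/(-301438 - 1/468771) = (-345744 + 110895)/(-141305392699/468771) = -234849*(-468771/141305392699) = 110090400579/141305392699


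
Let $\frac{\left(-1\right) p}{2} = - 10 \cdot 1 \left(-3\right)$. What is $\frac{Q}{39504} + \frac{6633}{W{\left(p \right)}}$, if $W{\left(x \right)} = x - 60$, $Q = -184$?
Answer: $- \frac{5459419}{98760} \approx -55.28$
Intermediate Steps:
$p = -60$ ($p = - 2 \left(- 10 \cdot 1 \left(-3\right)\right) = - 2 \left(\left(-10\right) \left(-3\right)\right) = \left(-2\right) 30 = -60$)
$W{\left(x \right)} = -60 + x$
$\frac{Q}{39504} + \frac{6633}{W{\left(p \right)}} = - \frac{184}{39504} + \frac{6633}{-60 - 60} = \left(-184\right) \frac{1}{39504} + \frac{6633}{-120} = - \frac{23}{4938} + 6633 \left(- \frac{1}{120}\right) = - \frac{23}{4938} - \frac{2211}{40} = - \frac{5459419}{98760}$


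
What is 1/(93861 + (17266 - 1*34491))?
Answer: 1/76636 ≈ 1.3049e-5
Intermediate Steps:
1/(93861 + (17266 - 1*34491)) = 1/(93861 + (17266 - 34491)) = 1/(93861 - 17225) = 1/76636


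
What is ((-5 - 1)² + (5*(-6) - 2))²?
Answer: 16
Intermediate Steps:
((-5 - 1)² + (5*(-6) - 2))² = ((-6)² + (-30 - 2))² = (36 - 32)² = 4² = 16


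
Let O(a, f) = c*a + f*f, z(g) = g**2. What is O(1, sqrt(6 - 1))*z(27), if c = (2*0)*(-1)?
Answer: 3645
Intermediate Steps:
c = 0 (c = 0*(-1) = 0)
O(a, f) = f**2 (O(a, f) = 0*a + f*f = 0 + f**2 = f**2)
O(1, sqrt(6 - 1))*z(27) = (sqrt(6 - 1))**2*27**2 = (sqrt(5))**2*729 = 5*729 = 3645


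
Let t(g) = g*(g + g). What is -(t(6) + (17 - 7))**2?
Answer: -6724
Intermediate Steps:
t(g) = 2*g**2 (t(g) = g*(2*g) = 2*g**2)
-(t(6) + (17 - 7))**2 = -(2*6**2 + (17 - 7))**2 = -(2*36 + 10)**2 = -(72 + 10)**2 = -1*82**2 = -1*6724 = -6724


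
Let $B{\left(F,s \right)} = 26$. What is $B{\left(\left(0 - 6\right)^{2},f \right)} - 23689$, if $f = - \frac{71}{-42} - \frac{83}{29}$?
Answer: $-23663$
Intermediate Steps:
$f = - \frac{1427}{1218}$ ($f = \left(-71\right) \left(- \frac{1}{42}\right) - \frac{83}{29} = \frac{71}{42} - \frac{83}{29} = - \frac{1427}{1218} \approx -1.1716$)
$B{\left(\left(0 - 6\right)^{2},f \right)} - 23689 = 26 - 23689 = -23663$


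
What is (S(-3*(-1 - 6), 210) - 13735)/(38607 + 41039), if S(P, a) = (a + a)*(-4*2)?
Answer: -17095/79646 ≈ -0.21464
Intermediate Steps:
S(P, a) = -16*a (S(P, a) = (2*a)*(-8) = -16*a)
(S(-3*(-1 - 6), 210) - 13735)/(38607 + 41039) = (-16*210 - 13735)/(38607 + 41039) = (-3360 - 13735)/79646 = -17095*1/79646 = -17095/79646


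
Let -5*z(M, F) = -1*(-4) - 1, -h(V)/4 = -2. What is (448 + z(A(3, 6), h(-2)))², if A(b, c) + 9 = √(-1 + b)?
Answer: 5004169/25 ≈ 2.0017e+5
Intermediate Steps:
h(V) = 8 (h(V) = -4*(-2) = 8)
A(b, c) = -9 + √(-1 + b)
z(M, F) = -⅗ (z(M, F) = -(-1*(-4) - 1)/5 = -(4 - 1)/5 = -⅕*3 = -⅗)
(448 + z(A(3, 6), h(-2)))² = (448 - ⅗)² = (2237/5)² = 5004169/25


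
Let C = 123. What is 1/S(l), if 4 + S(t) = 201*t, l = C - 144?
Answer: -1/4225 ≈ -0.00023669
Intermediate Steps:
l = -21 (l = 123 - 144 = -21)
S(t) = -4 + 201*t
1/S(l) = 1/(-4 + 201*(-21)) = 1/(-4 - 4221) = 1/(-4225) = -1/4225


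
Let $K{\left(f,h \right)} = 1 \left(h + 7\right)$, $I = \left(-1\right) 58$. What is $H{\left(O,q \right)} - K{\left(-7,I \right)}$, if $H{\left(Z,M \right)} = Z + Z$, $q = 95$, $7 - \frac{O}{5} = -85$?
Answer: $971$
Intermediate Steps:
$O = 460$ ($O = 35 - -425 = 35 + 425 = 460$)
$I = -58$
$H{\left(Z,M \right)} = 2 Z$
$K{\left(f,h \right)} = 7 + h$ ($K{\left(f,h \right)} = 1 \left(7 + h\right) = 7 + h$)
$H{\left(O,q \right)} - K{\left(-7,I \right)} = 2 \cdot 460 - \left(7 - 58\right) = 920 - -51 = 920 + 51 = 971$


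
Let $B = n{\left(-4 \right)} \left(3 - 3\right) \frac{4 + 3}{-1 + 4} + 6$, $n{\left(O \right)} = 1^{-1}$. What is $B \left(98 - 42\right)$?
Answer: $336$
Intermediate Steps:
$n{\left(O \right)} = 1$
$B = 6$ ($B = 1 \left(3 - 3\right) \frac{4 + 3}{-1 + 4} + 6 = 1 \cdot 0 \cdot \frac{7}{3} + 6 = 1 \cdot 0 + 6 = 0 + 6 = 6$)
$B \left(98 - 42\right) = 6 \left(98 - 42\right) = 6 \cdot 56 = 336$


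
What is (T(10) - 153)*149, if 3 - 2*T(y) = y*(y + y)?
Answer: -74947/2 ≈ -37474.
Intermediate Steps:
T(y) = 3/2 - y**2 (T(y) = 3/2 - y*(y + y)/2 = 3/2 - y*2*y/2 = 3/2 - y**2)
(T(10) - 153)*149 = ((3/2 - 1*10**2) - 153)*149 = ((3/2 - 1*100) - 153)*149 = ((3/2 - 100) - 153)*149 = (-197/2 - 153)*149 = -503/2*149 = -74947/2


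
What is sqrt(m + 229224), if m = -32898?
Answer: 3*sqrt(21814) ≈ 443.09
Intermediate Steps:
sqrt(m + 229224) = sqrt(-32898 + 229224) = sqrt(196326) = 3*sqrt(21814)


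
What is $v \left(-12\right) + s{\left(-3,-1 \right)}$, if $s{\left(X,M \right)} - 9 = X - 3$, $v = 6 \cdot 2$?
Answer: $-141$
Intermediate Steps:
$v = 12$
$s{\left(X,M \right)} = 6 + X$ ($s{\left(X,M \right)} = 9 + \left(X - 3\right) = 9 + \left(-3 + X\right) = 6 + X$)
$v \left(-12\right) + s{\left(-3,-1 \right)} = 12 \left(-12\right) + \left(6 - 3\right) = -144 + 3 = -141$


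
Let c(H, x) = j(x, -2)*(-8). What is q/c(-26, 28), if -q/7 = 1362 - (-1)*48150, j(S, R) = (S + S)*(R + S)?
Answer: 6189/208 ≈ 29.755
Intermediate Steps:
j(S, R) = 2*S*(R + S) (j(S, R) = (2*S)*(R + S) = 2*S*(R + S))
q = -346584 (q = -7*(1362 - (-1)*48150) = -7*(1362 - 1*(-48150)) = -7*(1362 + 48150) = -7*49512 = -346584)
c(H, x) = -16*x*(-2 + x) (c(H, x) = (2*x*(-2 + x))*(-8) = -16*x*(-2 + x))
q/c(-26, 28) = -346584*1/(448*(2 - 1*28)) = -346584*1/(448*(2 - 28)) = -346584/(16*28*(-26)) = -346584/(-11648) = -346584*(-1/11648) = 6189/208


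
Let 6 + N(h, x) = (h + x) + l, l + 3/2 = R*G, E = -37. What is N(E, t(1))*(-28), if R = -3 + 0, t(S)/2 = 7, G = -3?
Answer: 602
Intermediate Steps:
t(S) = 14 (t(S) = 2*7 = 14)
R = -3
l = 15/2 (l = -3/2 - 3*(-3) = -3/2 + 9 = 15/2 ≈ 7.5000)
N(h, x) = 3/2 + h + x (N(h, x) = -6 + ((h + x) + 15/2) = -6 + (15/2 + h + x) = 3/2 + h + x)
N(E, t(1))*(-28) = (3/2 - 37 + 14)*(-28) = -43/2*(-28) = 602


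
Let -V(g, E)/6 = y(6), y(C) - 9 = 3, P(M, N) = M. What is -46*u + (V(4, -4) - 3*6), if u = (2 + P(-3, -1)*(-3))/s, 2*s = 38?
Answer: -2216/19 ≈ -116.63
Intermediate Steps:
s = 19 (s = (½)*38 = 19)
y(C) = 12 (y(C) = 9 + 3 = 12)
V(g, E) = -72 (V(g, E) = -6*12 = -72)
u = 11/19 (u = (2 - 3*(-3))/19 = (2 + 9)*(1/19) = 11*(1/19) = 11/19 ≈ 0.57895)
-46*u + (V(4, -4) - 3*6) = -46*11/19 + (-72 - 3*6) = -506/19 + (-72 - 18) = -506/19 - 90 = -2216/19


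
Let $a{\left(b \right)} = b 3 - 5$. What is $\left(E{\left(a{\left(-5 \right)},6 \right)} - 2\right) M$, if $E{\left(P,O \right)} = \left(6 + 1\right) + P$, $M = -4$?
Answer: $60$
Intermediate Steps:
$a{\left(b \right)} = -5 + 3 b$ ($a{\left(b \right)} = 3 b - 5 = -5 + 3 b$)
$E{\left(P,O \right)} = 7 + P$
$\left(E{\left(a{\left(-5 \right)},6 \right)} - 2\right) M = \left(\left(7 + \left(-5 + 3 \left(-5\right)\right)\right) - 2\right) \left(-4\right) = \left(\left(7 - 20\right) - 2\right) \left(-4\right) = \left(-13 - 2\right) \left(-4\right) = \left(-15\right) \left(-4\right) = 60$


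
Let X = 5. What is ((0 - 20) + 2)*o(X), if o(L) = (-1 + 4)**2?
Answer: -162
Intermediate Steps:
o(L) = 9 (o(L) = 3**2 = 9)
((0 - 20) + 2)*o(X) = ((0 - 20) + 2)*9 = (-20 + 2)*9 = -18*9 = -162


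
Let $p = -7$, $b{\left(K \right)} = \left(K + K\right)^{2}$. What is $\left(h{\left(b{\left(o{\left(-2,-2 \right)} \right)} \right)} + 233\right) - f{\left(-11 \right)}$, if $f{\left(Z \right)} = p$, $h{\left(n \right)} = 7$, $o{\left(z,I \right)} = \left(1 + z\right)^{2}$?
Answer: $247$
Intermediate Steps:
$b{\left(K \right)} = 4 K^{2}$ ($b{\left(K \right)} = \left(2 K\right)^{2} = 4 K^{2}$)
$f{\left(Z \right)} = -7$
$\left(h{\left(b{\left(o{\left(-2,-2 \right)} \right)} \right)} + 233\right) - f{\left(-11 \right)} = \left(7 + 233\right) - -7 = 240 + 7 = 247$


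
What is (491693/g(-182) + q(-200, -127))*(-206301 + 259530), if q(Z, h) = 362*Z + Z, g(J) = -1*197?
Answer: -787464130497/197 ≈ -3.9973e+9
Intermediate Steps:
g(J) = -197
q(Z, h) = 363*Z
(491693/g(-182) + q(-200, -127))*(-206301 + 259530) = (491693/(-197) + 363*(-200))*(-206301 + 259530) = (491693*(-1/197) - 72600)*53229 = (-491693/197 - 72600)*53229 = -14793893/197*53229 = -787464130497/197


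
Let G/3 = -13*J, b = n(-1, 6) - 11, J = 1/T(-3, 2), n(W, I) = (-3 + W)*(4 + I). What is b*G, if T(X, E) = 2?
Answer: 1989/2 ≈ 994.50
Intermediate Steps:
J = ½ (J = 1/2 = ½ ≈ 0.50000)
b = -51 (b = (-12 - 3*6 + 4*(-1) + 6*(-1)) - 11 = (-12 - 18 - 4 - 6) - 11 = -40 - 11 = -51)
G = -39/2 (G = 3*(-13*½) = 3*(-13/2) = -39/2 ≈ -19.500)
b*G = -51*(-39/2) = 1989/2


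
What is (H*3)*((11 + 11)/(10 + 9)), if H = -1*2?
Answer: -132/19 ≈ -6.9474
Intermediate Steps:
H = -2
(H*3)*((11 + 11)/(10 + 9)) = (-2*3)*((11 + 11)/(10 + 9)) = -132/19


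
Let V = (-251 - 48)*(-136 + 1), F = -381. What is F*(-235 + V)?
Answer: -15289530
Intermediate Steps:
V = 40365 (V = -299*(-135) = 40365)
F*(-235 + V) = -381*(-235 + 40365) = -381*40130 = -15289530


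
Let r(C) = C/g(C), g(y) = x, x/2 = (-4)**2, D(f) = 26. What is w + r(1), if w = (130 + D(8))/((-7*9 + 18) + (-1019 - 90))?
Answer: -1919/18464 ≈ -0.10393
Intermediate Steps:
x = 32 (x = 2*(-4)**2 = 2*16 = 32)
g(y) = 32
r(C) = C/32
w = -78/577 (w = (130 + 26)/((-7*9 + 18) + (-1019 - 90)) = 156/((-63 + 18) - 1109) = 156/(-45 - 1109) = 156/(-1154) = 156*(-1/1154) = -78/577 ≈ -0.13518)
w + r(1) = -78/577 + (1/32)*1 = -78/577 + 1/32 = -1919/18464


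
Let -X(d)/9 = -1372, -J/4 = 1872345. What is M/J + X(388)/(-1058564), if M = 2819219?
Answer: -769200651439/1981997012580 ≈ -0.38809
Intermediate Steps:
J = -7489380 (J = -4*1872345 = -7489380)
X(d) = 12348 (X(d) = -9*(-1372) = 12348)
M/J + X(388)/(-1058564) = 2819219/(-7489380) + 12348/(-1058564) = 2819219*(-1/7489380) + 12348*(-1/1058564) = -2819219/7489380 - 3087/264641 = -769200651439/1981997012580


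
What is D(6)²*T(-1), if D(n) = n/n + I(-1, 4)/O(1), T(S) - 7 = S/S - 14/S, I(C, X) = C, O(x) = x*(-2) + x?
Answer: 88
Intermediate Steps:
O(x) = -x (O(x) = -2*x + x = -x)
T(S) = 8 - 14/S (T(S) = 7 + (S/S - 14/S) = 7 + (1 - 14/S) = 8 - 14/S)
D(n) = 2 (D(n) = n/n - 1/((-1*1)) = 1 - 1/(-1) = 1 - 1*(-1) = 1 + 1 = 2)
D(6)²*T(-1) = 2²*(8 - 14/(-1)) = 4*(8 - 14*(-1)) = 4*(8 + 14) = 4*22 = 88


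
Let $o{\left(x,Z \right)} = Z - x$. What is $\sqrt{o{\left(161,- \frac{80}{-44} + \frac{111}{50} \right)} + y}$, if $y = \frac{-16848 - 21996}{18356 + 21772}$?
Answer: $\frac{i \sqrt{2759412997}}{4180} \approx 12.567 i$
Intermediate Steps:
$y = - \frac{3237}{3344}$ ($y = - \frac{38844}{40128} = \left(-38844\right) \frac{1}{40128} = - \frac{3237}{3344} \approx -0.968$)
$\sqrt{o{\left(161,- \frac{80}{-44} + \frac{111}{50} \right)} + y} = \sqrt{\left(\left(- \frac{80}{-44} + \frac{111}{50}\right) - 161\right) - \frac{3237}{3344}} = \sqrt{\left(\left(\left(-80\right) \left(- \frac{1}{44}\right) + 111 \cdot \frac{1}{50}\right) - 161\right) - \frac{3237}{3344}} = \sqrt{\left(\left(\frac{20}{11} + \frac{111}{50}\right) - 161\right) - \frac{3237}{3344}} = \sqrt{\left(\frac{2221}{550} - 161\right) - \frac{3237}{3344}} = \sqrt{- \frac{86329}{550} - \frac{3237}{3344}} = \sqrt{- \frac{13202933}{83600}} = \frac{i \sqrt{2759412997}}{4180}$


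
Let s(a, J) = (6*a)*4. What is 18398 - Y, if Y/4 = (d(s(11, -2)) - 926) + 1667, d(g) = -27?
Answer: 15542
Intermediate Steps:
s(a, J) = 24*a
Y = 2856 (Y = 4*((-27 - 926) + 1667) = 4*(-953 + 1667) = 4*714 = 2856)
18398 - Y = 18398 - 1*2856 = 18398 - 2856 = 15542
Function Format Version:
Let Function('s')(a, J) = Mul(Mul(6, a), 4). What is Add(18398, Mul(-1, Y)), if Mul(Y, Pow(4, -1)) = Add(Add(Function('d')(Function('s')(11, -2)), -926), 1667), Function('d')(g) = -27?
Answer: 15542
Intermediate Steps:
Function('s')(a, J) = Mul(24, a)
Y = 2856 (Y = Mul(4, Add(Add(-27, -926), 1667)) = Mul(4, Add(-953, 1667)) = Mul(4, 714) = 2856)
Add(18398, Mul(-1, Y)) = Add(18398, Mul(-1, 2856)) = Add(18398, -2856) = 15542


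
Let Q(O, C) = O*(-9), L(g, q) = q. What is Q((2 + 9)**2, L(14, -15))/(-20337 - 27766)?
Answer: 99/4373 ≈ 0.022639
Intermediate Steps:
Q(O, C) = -9*O
Q((2 + 9)**2, L(14, -15))/(-20337 - 27766) = (-9*(2 + 9)**2)/(-20337 - 27766) = -9*11**2/(-48103) = -9*121*(-1/48103) = -1089*(-1/48103) = 99/4373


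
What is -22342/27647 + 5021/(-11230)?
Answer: -389716247/310475810 ≈ -1.2552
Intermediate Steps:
-22342/27647 + 5021/(-11230) = -22342*1/27647 + 5021*(-1/11230) = -22342/27647 - 5021/11230 = -389716247/310475810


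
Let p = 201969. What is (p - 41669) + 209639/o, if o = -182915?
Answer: 29321064861/182915 ≈ 1.6030e+5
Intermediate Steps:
(p - 41669) + 209639/o = (201969 - 41669) + 209639/(-182915) = 160300 + 209639*(-1/182915) = 160300 - 209639/182915 = 29321064861/182915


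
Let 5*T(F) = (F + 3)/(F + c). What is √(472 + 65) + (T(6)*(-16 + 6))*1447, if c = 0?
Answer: -4341 + √537 ≈ -4317.8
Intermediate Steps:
T(F) = (3 + F)/(5*F) (T(F) = ((F + 3)/(F + 0))/5 = ((3 + F)/F)/5 = (3 + F)/(5*F))
√(472 + 65) + (T(6)*(-16 + 6))*1447 = √(472 + 65) + (((⅕)*(3 + 6)/6)*(-16 + 6))*1447 = √537 + (((⅕)*(⅙)*9)*(-10))*1447 = √537 + ((3/10)*(-10))*1447 = √537 - 3*1447 = √537 - 4341 = -4341 + √537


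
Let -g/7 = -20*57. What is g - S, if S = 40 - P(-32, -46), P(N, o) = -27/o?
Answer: 365267/46 ≈ 7940.6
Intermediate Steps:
S = 1813/46 (S = 40 - (-27)/(-46) = 40 - (-27)*(-1)/46 = 40 - 1*27/46 = 40 - 27/46 = 1813/46 ≈ 39.413)
g = 7980 (g = -(-140)*57 = -7*(-1140) = 7980)
g - S = 7980 - 1*1813/46 = 7980 - 1813/46 = 365267/46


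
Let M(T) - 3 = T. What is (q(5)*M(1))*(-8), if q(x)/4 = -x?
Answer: 640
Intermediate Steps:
M(T) = 3 + T
q(x) = -4*x (q(x) = 4*(-x) = -4*x)
(q(5)*M(1))*(-8) = ((-4*5)*(3 + 1))*(-8) = -20*4*(-8) = -80*(-8) = 640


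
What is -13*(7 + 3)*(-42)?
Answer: 5460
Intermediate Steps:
-13*(7 + 3)*(-42) = -13*10*(-42) = -130*(-42) = 5460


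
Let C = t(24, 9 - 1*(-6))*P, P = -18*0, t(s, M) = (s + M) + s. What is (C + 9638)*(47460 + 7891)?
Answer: 533472938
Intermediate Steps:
t(s, M) = M + 2*s (t(s, M) = (M + s) + s = M + 2*s)
P = 0
C = 0 (C = ((9 - 1*(-6)) + 2*24)*0 = ((9 + 6) + 48)*0 = (15 + 48)*0 = 63*0 = 0)
(C + 9638)*(47460 + 7891) = (0 + 9638)*(47460 + 7891) = 9638*55351 = 533472938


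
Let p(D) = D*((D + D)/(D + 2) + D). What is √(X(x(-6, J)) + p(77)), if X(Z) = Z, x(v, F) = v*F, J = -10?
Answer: √38314131/79 ≈ 78.352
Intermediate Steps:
x(v, F) = F*v
p(D) = D*(D + 2*D/(2 + D)) (p(D) = D*((2*D)/(2 + D) + D) = D*(2*D/(2 + D) + D) = D*(D + 2*D/(2 + D)))
√(X(x(-6, J)) + p(77)) = √(-10*(-6) + 77²*(4 + 77)/(2 + 77)) = √(60 + 5929*81/79) = √(60 + 5929*(1/79)*81) = √(60 + 480249/79) = √(484989/79) = √38314131/79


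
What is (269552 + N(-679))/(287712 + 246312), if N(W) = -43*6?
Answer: 134647/267012 ≈ 0.50427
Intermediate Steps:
N(W) = -258
(269552 + N(-679))/(287712 + 246312) = (269552 - 258)/(287712 + 246312) = 269294/534024 = 269294*(1/534024) = 134647/267012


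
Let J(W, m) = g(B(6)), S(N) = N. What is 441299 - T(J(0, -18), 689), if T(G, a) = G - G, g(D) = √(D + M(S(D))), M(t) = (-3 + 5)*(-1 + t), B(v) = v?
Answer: 441299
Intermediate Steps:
M(t) = -2 + 2*t (M(t) = 2*(-1 + t) = -2 + 2*t)
g(D) = √(-2 + 3*D) (g(D) = √(D + (-2 + 2*D)) = √(-2 + 3*D))
J(W, m) = 4 (J(W, m) = √(-2 + 3*6) = √(-2 + 18) = √16 = 4)
T(G, a) = 0
441299 - T(J(0, -18), 689) = 441299 - 1*0 = 441299 + 0 = 441299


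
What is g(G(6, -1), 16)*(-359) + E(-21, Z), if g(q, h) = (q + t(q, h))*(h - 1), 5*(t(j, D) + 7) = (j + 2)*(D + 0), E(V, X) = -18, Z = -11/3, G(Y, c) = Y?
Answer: -132489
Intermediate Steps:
Z = -11/3 (Z = -11*⅓ = -11/3 ≈ -3.6667)
t(j, D) = -7 + D*(2 + j)/5 (t(j, D) = -7 + ((j + 2)*(D + 0))/5 = -7 + ((2 + j)*D)/5 = -7 + (D*(2 + j))/5 = -7 + D*(2 + j)/5)
g(q, h) = (-1 + h)*(-7 + q + 2*h/5 + h*q/5) (g(q, h) = (q + (-7 + 2*h/5 + h*q/5))*(h - 1) = (-7 + q + 2*h/5 + h*q/5)*(-1 + h) = (-1 + h)*(-7 + q + 2*h/5 + h*q/5))
g(G(6, -1), 16)*(-359) + E(-21, Z) = (7 - 1*6 - ⅖*16 + (⅕)*16*(-35 + 2*16 + 16*6) + (⅘)*16*6)*(-359) - 18 = (7 - 6 - 32/5 + (⅕)*16*(-35 + 32 + 96) + 384/5)*(-359) - 18 = (7 - 6 - 32/5 + (⅕)*16*93 + 384/5)*(-359) - 18 = (7 - 6 - 32/5 + 1488/5 + 384/5)*(-359) - 18 = 369*(-359) - 18 = -132471 - 18 = -132489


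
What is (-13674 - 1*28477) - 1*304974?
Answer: -347125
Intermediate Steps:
(-13674 - 1*28477) - 1*304974 = (-13674 - 28477) - 304974 = -42151 - 304974 = -347125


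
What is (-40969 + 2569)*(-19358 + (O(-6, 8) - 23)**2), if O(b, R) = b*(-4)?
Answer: 743308800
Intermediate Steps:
O(b, R) = -4*b
(-40969 + 2569)*(-19358 + (O(-6, 8) - 23)**2) = (-40969 + 2569)*(-19358 + (-4*(-6) - 23)**2) = -38400*(-19358 + (24 - 23)**2) = -38400*(-19358 + 1**2) = -38400*(-19358 + 1) = -38400*(-19357) = 743308800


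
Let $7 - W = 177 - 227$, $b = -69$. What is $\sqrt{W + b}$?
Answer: $2 i \sqrt{3} \approx 3.4641 i$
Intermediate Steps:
$W = 57$ ($W = 7 - \left(177 - 227\right) = 7 - -50 = 7 + 50 = 57$)
$\sqrt{W + b} = \sqrt{57 - 69} = \sqrt{-12} = 2 i \sqrt{3}$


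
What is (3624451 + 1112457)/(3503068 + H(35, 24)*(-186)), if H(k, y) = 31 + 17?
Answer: 1184227/873535 ≈ 1.3557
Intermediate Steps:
H(k, y) = 48
(3624451 + 1112457)/(3503068 + H(35, 24)*(-186)) = (3624451 + 1112457)/(3503068 + 48*(-186)) = 4736908/(3503068 - 8928) = 4736908/3494140 = 4736908*(1/3494140) = 1184227/873535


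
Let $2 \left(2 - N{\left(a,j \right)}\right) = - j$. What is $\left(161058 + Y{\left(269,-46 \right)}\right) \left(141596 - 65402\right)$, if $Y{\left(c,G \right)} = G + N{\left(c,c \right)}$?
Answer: $12278548809$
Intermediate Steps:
$N{\left(a,j \right)} = 2 + \frac{j}{2}$ ($N{\left(a,j \right)} = 2 - \frac{\left(-1\right) j}{2} = 2 + \frac{j}{2}$)
$Y{\left(c,G \right)} = 2 + G + \frac{c}{2}$ ($Y{\left(c,G \right)} = G + \left(2 + \frac{c}{2}\right) = 2 + G + \frac{c}{2}$)
$\left(161058 + Y{\left(269,-46 \right)}\right) \left(141596 - 65402\right) = \left(161058 + \left(2 - 46 + \frac{1}{2} \cdot 269\right)\right) \left(141596 - 65402\right) = \left(161058 + \left(2 - 46 + \frac{269}{2}\right)\right) 76194 = \left(161058 + \frac{181}{2}\right) 76194 = \frac{322297}{2} \cdot 76194 = 12278548809$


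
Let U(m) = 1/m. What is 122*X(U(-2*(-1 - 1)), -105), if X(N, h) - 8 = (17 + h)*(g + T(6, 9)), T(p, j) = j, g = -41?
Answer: 344528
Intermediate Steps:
X(N, h) = -536 - 32*h (X(N, h) = 8 + (17 + h)*(-41 + 9) = 8 + (17 + h)*(-32) = 8 + (-544 - 32*h) = -536 - 32*h)
122*X(U(-2*(-1 - 1)), -105) = 122*(-536 - 32*(-105)) = 122*(-536 + 3360) = 122*2824 = 344528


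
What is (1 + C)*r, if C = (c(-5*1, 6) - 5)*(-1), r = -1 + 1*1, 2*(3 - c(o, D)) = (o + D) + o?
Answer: 0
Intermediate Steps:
c(o, D) = 3 - o - D/2 (c(o, D) = 3 - ((o + D) + o)/2 = 3 - ((D + o) + o)/2 = 3 - (D + 2*o)/2 = 3 + (-o - D/2) = 3 - o - D/2)
r = 0 (r = -1 + 1 = 0)
C = 0 (C = ((3 - (-5) - ½*6) - 5)*(-1) = ((3 - 1*(-5) - 3) - 5)*(-1) = ((3 + 5 - 3) - 5)*(-1) = (5 - 5)*(-1) = 0*(-1) = 0)
(1 + C)*r = (1 + 0)*0 = 1*0 = 0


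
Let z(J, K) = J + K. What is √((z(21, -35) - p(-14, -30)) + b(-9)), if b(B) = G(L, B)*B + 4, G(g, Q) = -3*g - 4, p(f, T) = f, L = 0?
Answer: 2*√10 ≈ 6.3246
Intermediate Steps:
G(g, Q) = -4 - 3*g
b(B) = 4 - 4*B (b(B) = (-4 - 3*0)*B + 4 = (-4 + 0)*B + 4 = -4*B + 4 = 4 - 4*B)
√((z(21, -35) - p(-14, -30)) + b(-9)) = √(((21 - 35) - 1*(-14)) + (4 - 4*(-9))) = √((-14 + 14) + (4 + 36)) = √(0 + 40) = √40 = 2*√10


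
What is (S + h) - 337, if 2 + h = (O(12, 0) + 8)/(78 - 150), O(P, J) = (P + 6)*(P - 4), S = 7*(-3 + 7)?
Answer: -2818/9 ≈ -313.11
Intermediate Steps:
S = 28 (S = 7*4 = 28)
O(P, J) = (-4 + P)*(6 + P) (O(P, J) = (6 + P)*(-4 + P) = (-4 + P)*(6 + P))
h = -37/9 (h = -2 + ((-24 + 12² + 2*12) + 8)/(78 - 150) = -2 + ((-24 + 144 + 24) + 8)/(-72) = -2 + (144 + 8)*(-1/72) = -2 + 152*(-1/72) = -2 - 19/9 = -37/9 ≈ -4.1111)
(S + h) - 337 = (28 - 37/9) - 337 = 215/9 - 337 = -2818/9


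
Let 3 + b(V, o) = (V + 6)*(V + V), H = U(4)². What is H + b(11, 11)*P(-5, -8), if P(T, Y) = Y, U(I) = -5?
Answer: -2943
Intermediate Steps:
H = 25 (H = (-5)² = 25)
b(V, o) = -3 + 2*V*(6 + V) (b(V, o) = -3 + (V + 6)*(V + V) = -3 + (6 + V)*(2*V) = -3 + 2*V*(6 + V))
H + b(11, 11)*P(-5, -8) = 25 + (-3 + 2*11² + 12*11)*(-8) = 25 + (-3 + 2*121 + 132)*(-8) = 25 + (-3 + 242 + 132)*(-8) = 25 + 371*(-8) = 25 - 2968 = -2943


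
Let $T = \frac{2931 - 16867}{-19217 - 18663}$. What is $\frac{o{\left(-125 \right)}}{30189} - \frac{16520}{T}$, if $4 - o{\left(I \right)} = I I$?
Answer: $- \frac{393579534597}{8764873} \approx -44904.0$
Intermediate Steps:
$o{\left(I \right)} = 4 - I^{2}$ ($o{\left(I \right)} = 4 - I I = 4 - I^{2}$)
$T = \frac{1742}{4735}$ ($T = - \frac{13936}{-37880} = \left(-13936\right) \left(- \frac{1}{37880}\right) = \frac{1742}{4735} \approx 0.3679$)
$\frac{o{\left(-125 \right)}}{30189} - \frac{16520}{T} = \frac{4 - \left(-125\right)^{2}}{30189} - \frac{16520}{\frac{1742}{4735}} = \left(4 - 15625\right) \frac{1}{30189} - \frac{39111100}{871} = \left(-15621\right) \frac{1}{30189} - \frac{39111100}{871} = - \frac{5207}{10063} - \frac{39111100}{871} = - \frac{393579534597}{8764873}$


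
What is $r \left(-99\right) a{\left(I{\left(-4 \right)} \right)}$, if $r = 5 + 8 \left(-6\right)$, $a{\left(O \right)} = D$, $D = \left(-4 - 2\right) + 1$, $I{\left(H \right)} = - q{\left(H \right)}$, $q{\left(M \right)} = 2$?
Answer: $-21285$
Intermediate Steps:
$I{\left(H \right)} = -2$ ($I{\left(H \right)} = \left(-1\right) 2 = -2$)
$D = -5$ ($D = -6 + 1 = -5$)
$a{\left(O \right)} = -5$
$r = -43$ ($r = 5 - 48 = -43$)
$r \left(-99\right) a{\left(I{\left(-4 \right)} \right)} = \left(-43\right) \left(-99\right) \left(-5\right) = 4257 \left(-5\right) = -21285$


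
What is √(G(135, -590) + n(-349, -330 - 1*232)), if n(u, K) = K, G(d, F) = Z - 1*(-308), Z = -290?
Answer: 4*I*√34 ≈ 23.324*I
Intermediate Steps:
G(d, F) = 18 (G(d, F) = -290 - 1*(-308) = -290 + 308 = 18)
√(G(135, -590) + n(-349, -330 - 1*232)) = √(18 + (-330 - 1*232)) = √(18 + (-330 - 232)) = √(18 - 562) = √(-544) = 4*I*√34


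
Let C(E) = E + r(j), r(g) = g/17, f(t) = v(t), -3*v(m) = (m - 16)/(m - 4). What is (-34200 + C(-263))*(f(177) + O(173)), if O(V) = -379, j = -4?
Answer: 115336524250/8823 ≈ 1.3072e+7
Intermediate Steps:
v(m) = -(-16 + m)/(3*(-4 + m)) (v(m) = -(m - 16)/(3*(m - 4)) = -(-16 + m)/(3*(-4 + m)))
f(t) = (16 - t)/(3*(-4 + t))
r(g) = g/17 (r(g) = g*(1/17) = g/17)
C(E) = -4/17 + E (C(E) = E + (1/17)*(-4) = E - 4/17 = -4/17 + E)
(-34200 + C(-263))*(f(177) + O(173)) = (-34200 + (-4/17 - 263))*((16 - 1*177)/(3*(-4 + 177)) - 379) = (-34200 - 4475/17)*((1/3)*(16 - 177)/173 - 379) = -585875*((1/3)*(1/173)*(-161) - 379)/17 = -585875*(-161/519 - 379)/17 = -585875/17*(-196862/519) = 115336524250/8823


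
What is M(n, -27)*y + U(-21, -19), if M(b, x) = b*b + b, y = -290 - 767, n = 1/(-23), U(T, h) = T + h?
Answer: 2094/529 ≈ 3.9584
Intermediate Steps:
n = -1/23 ≈ -0.043478
y = -1057
M(b, x) = b + b² (M(b, x) = b² + b = b + b²)
M(n, -27)*y + U(-21, -19) = -(1 - 1/23)/23*(-1057) + (-21 - 19) = -1/23*22/23*(-1057) - 40 = -22/529*(-1057) - 40 = 23254/529 - 40 = 2094/529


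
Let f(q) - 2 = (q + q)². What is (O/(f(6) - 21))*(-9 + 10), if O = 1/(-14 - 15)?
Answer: -1/3625 ≈ -0.00027586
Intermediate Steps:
f(q) = 2 + 4*q² (f(q) = 2 + (q + q)² = 2 + (2*q)² = 2 + 4*q²)
O = -1/29 (O = 1/(-29) = -1/29 ≈ -0.034483)
(O/(f(6) - 21))*(-9 + 10) = (-1/29/((2 + 4*6²) - 21))*(-9 + 10) = (-1/29/((2 + 4*36) - 21))*1 = (-1/29/((2 + 144) - 21))*1 = (-1/29/(146 - 21))*1 = (-1/29/125)*1 = ((1/125)*(-1/29))*1 = -1/3625*1 = -1/3625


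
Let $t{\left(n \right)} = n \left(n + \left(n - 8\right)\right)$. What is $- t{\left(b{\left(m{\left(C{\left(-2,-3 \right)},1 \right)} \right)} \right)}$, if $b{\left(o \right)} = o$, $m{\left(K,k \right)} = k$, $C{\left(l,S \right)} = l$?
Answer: $6$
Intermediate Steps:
$t{\left(n \right)} = n \left(-8 + 2 n\right)$ ($t{\left(n \right)} = n \left(n + \left(n - 8\right)\right) = n \left(n + \left(-8 + n\right)\right) = n \left(-8 + 2 n\right)$)
$- t{\left(b{\left(m{\left(C{\left(-2,-3 \right)},1 \right)} \right)} \right)} = - 2 \cdot 1 \left(-4 + 1\right) = - 2 \cdot 1 \left(-3\right) = \left(-1\right) \left(-6\right) = 6$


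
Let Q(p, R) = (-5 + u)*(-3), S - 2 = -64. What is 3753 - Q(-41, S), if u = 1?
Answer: 3741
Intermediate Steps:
S = -62 (S = 2 - 64 = -62)
Q(p, R) = 12 (Q(p, R) = (-5 + 1)*(-3) = -4*(-3) = 12)
3753 - Q(-41, S) = 3753 - 1*12 = 3753 - 12 = 3741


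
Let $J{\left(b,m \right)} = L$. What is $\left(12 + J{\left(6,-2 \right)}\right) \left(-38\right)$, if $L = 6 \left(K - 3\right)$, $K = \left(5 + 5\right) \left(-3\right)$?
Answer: $7068$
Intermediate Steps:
$K = -30$ ($K = 10 \left(-3\right) = -30$)
$L = -198$ ($L = 6 \left(-30 - 3\right) = 6 \left(-33\right) = -198$)
$J{\left(b,m \right)} = -198$
$\left(12 + J{\left(6,-2 \right)}\right) \left(-38\right) = \left(12 - 198\right) \left(-38\right) = \left(-186\right) \left(-38\right) = 7068$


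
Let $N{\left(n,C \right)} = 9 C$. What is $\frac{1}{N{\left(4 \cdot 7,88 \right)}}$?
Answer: $\frac{1}{792} \approx 0.0012626$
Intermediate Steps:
$\frac{1}{N{\left(4 \cdot 7,88 \right)}} = \frac{1}{9 \cdot 88} = \frac{1}{792}$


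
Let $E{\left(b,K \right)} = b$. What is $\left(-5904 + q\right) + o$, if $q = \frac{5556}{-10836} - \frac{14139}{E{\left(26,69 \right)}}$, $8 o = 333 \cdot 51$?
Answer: $- \frac{406211231}{93912} \approx -4325.4$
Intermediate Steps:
$o = \frac{16983}{8}$ ($o = \frac{333 \cdot 51}{8} = \frac{1}{8} \cdot 16983 = \frac{16983}{8} \approx 2122.9$)
$q = - \frac{12779555}{23478}$ ($q = \frac{5556}{-10836} - \frac{14139}{26} = 5556 \left(- \frac{1}{10836}\right) - \frac{14139}{26} = - \frac{463}{903} - \frac{14139}{26} = - \frac{12779555}{23478} \approx -544.32$)
$\left(-5904 + q\right) + o = \left(-5904 - \frac{12779555}{23478}\right) + \frac{16983}{8} = - \frac{151393667}{23478} + \frac{16983}{8} = - \frac{406211231}{93912}$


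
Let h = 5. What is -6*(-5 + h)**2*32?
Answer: 0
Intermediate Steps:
-6*(-5 + h)**2*32 = -6*(-5 + 5)**2*32 = -6*0**2*32 = -6*0*32 = 0*32 = 0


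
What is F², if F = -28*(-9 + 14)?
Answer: 19600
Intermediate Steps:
F = -140 (F = -28*5 = -140)
F² = (-140)² = 19600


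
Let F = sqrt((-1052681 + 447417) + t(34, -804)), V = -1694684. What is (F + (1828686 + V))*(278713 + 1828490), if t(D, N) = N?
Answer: 282369416406 + 4214406*I*sqrt(151517) ≈ 2.8237e+11 + 1.6405e+9*I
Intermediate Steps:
F = 2*I*sqrt(151517) (F = sqrt((-1052681 + 447417) - 804) = sqrt(-605264 - 804) = sqrt(-606068) = 2*I*sqrt(151517) ≈ 778.5*I)
(F + (1828686 + V))*(278713 + 1828490) = (2*I*sqrt(151517) + (1828686 - 1694684))*(278713 + 1828490) = (2*I*sqrt(151517) + 134002)*2107203 = (134002 + 2*I*sqrt(151517))*2107203 = 282369416406 + 4214406*I*sqrt(151517)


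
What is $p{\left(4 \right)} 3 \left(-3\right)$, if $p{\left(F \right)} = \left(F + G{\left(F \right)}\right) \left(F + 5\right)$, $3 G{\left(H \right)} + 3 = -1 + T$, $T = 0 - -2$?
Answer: $-270$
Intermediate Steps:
$T = 2$ ($T = 0 + 2 = 2$)
$G{\left(H \right)} = - \frac{2}{3}$ ($G{\left(H \right)} = -1 + \frac{-1 + 2}{3} = -1 + \frac{1}{3} \cdot 1 = -1 + \frac{1}{3} = - \frac{2}{3}$)
$p{\left(F \right)} = \left(5 + F\right) \left(- \frac{2}{3} + F\right)$ ($p{\left(F \right)} = \left(F - \frac{2}{3}\right) \left(F + 5\right) = \left(- \frac{2}{3} + F\right) \left(5 + F\right) = \left(5 + F\right) \left(- \frac{2}{3} + F\right)$)
$p{\left(4 \right)} 3 \left(-3\right) = \left(- \frac{10}{3} + 4^{2} + \frac{13}{3} \cdot 4\right) 3 \left(-3\right) = \left(- \frac{10}{3} + 16 + \frac{52}{3}\right) 3 \left(-3\right) = 30 \cdot 3 \left(-3\right) = 90 \left(-3\right) = -270$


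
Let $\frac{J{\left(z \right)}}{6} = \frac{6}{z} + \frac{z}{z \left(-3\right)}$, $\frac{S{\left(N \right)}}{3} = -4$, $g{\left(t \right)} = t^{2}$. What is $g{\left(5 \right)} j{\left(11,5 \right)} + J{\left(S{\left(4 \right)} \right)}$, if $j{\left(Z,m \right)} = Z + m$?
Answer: $395$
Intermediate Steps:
$S{\left(N \right)} = -12$ ($S{\left(N \right)} = 3 \left(-4\right) = -12$)
$J{\left(z \right)} = -2 + \frac{36}{z}$ ($J{\left(z \right)} = 6 \left(\frac{6}{z} + \frac{z}{z \left(-3\right)}\right) = 6 \left(\frac{6}{z} + \frac{z}{\left(-3\right) z}\right) = 6 \left(\frac{6}{z} + z \left(- \frac{1}{3 z}\right)\right) = 6 \left(\frac{6}{z} - \frac{1}{3}\right) = 6 \left(- \frac{1}{3} + \frac{6}{z}\right) = -2 + \frac{36}{z}$)
$g{\left(5 \right)} j{\left(11,5 \right)} + J{\left(S{\left(4 \right)} \right)} = 5^{2} \left(11 + 5\right) + \left(-2 + \frac{36}{-12}\right) = 25 \cdot 16 + \left(-2 + 36 \left(- \frac{1}{12}\right)\right) = 400 - 5 = 395$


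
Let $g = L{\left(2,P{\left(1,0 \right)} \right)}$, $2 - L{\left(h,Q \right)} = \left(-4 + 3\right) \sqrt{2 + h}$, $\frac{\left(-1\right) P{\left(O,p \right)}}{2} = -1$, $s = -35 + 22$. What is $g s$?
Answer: $-52$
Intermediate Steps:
$s = -13$
$P{\left(O,p \right)} = 2$ ($P{\left(O,p \right)} = \left(-2\right) \left(-1\right) = 2$)
$L{\left(h,Q \right)} = 2 + \sqrt{2 + h}$ ($L{\left(h,Q \right)} = 2 - \left(-4 + 3\right) \sqrt{2 + h} = 2 - - \sqrt{2 + h} = 2 + \sqrt{2 + h}$)
$g = 4$ ($g = 2 + \sqrt{2 + 2} = 2 + \sqrt{4} = 2 + 2 = 4$)
$g s = 4 \left(-13\right) = -52$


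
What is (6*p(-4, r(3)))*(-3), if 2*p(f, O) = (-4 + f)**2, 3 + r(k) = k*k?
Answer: -576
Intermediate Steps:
r(k) = -3 + k**2 (r(k) = -3 + k*k = -3 + k**2)
p(f, O) = (-4 + f)**2/2
(6*p(-4, r(3)))*(-3) = (6*((-4 - 4)**2/2))*(-3) = (6*((1/2)*(-8)**2))*(-3) = (6*((1/2)*64))*(-3) = (6*32)*(-3) = 192*(-3) = -576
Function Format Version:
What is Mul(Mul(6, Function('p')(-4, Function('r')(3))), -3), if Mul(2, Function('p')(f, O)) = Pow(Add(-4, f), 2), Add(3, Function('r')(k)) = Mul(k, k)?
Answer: -576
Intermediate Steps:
Function('r')(k) = Add(-3, Pow(k, 2)) (Function('r')(k) = Add(-3, Mul(k, k)) = Add(-3, Pow(k, 2)))
Function('p')(f, O) = Mul(Rational(1, 2), Pow(Add(-4, f), 2))
Mul(Mul(6, Function('p')(-4, Function('r')(3))), -3) = Mul(Mul(6, Mul(Rational(1, 2), Pow(Add(-4, -4), 2))), -3) = Mul(Mul(6, Mul(Rational(1, 2), Pow(-8, 2))), -3) = Mul(Mul(6, Mul(Rational(1, 2), 64)), -3) = Mul(Mul(6, 32), -3) = Mul(192, -3) = -576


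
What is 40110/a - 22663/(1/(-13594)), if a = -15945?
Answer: 327489911112/1063 ≈ 3.0808e+8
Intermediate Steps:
40110/a - 22663/(1/(-13594)) = 40110/(-15945) - 22663/(1/(-13594)) = 40110*(-1/15945) - 22663/(-1/13594) = -2674/1063 - 22663*(-13594) = -2674/1063 + 308080822 = 327489911112/1063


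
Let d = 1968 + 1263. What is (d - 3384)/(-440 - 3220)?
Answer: 51/1220 ≈ 0.041803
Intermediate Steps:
d = 3231
(d - 3384)/(-440 - 3220) = (3231 - 3384)/(-440 - 3220) = -153/(-3660) = -153*(-1/3660) = 51/1220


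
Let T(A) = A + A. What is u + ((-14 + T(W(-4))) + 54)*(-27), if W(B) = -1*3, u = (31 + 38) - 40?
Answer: -889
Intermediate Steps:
u = 29 (u = 69 - 40 = 29)
W(B) = -3
T(A) = 2*A
u + ((-14 + T(W(-4))) + 54)*(-27) = 29 + ((-14 + 2*(-3)) + 54)*(-27) = 29 + ((-14 - 6) + 54)*(-27) = 29 + (-20 + 54)*(-27) = 29 + 34*(-27) = 29 - 918 = -889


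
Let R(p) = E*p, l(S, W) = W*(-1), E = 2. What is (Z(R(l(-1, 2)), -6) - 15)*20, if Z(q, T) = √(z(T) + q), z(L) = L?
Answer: -300 + 20*I*√10 ≈ -300.0 + 63.246*I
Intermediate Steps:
l(S, W) = -W
R(p) = 2*p
Z(q, T) = √(T + q)
(Z(R(l(-1, 2)), -6) - 15)*20 = (√(-6 + 2*(-1*2)) - 15)*20 = (√(-6 + 2*(-2)) - 15)*20 = (√(-6 - 4) - 15)*20 = (√(-10) - 15)*20 = (I*√10 - 15)*20 = (-15 + I*√10)*20 = -300 + 20*I*√10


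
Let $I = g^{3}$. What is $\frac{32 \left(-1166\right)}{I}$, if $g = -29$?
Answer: $\frac{37312}{24389} \approx 1.5299$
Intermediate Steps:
$I = -24389$ ($I = \left(-29\right)^{3} = -24389$)
$\frac{32 \left(-1166\right)}{I} = \frac{32 \left(-1166\right)}{-24389} = \left(-37312\right) \left(- \frac{1}{24389}\right) = \frac{37312}{24389}$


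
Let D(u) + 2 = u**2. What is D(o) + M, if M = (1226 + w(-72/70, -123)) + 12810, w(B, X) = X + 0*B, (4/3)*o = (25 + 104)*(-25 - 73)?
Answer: 359651013/4 ≈ 8.9913e+7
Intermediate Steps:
o = -18963/2 (o = 3*((25 + 104)*(-25 - 73))/4 = 3*(129*(-98))/4 = (3/4)*(-12642) = -18963/2 ≈ -9481.5)
w(B, X) = X (w(B, X) = X + 0 = X)
M = 13913 (M = (1226 - 123) + 12810 = 1103 + 12810 = 13913)
D(u) = -2 + u**2
D(o) + M = (-2 + (-18963/2)**2) + 13913 = (-2 + 359595369/4) + 13913 = 359595361/4 + 13913 = 359651013/4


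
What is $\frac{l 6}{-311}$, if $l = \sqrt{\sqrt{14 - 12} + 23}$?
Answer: $- \frac{6 \sqrt{23 + \sqrt{2}}}{311} \approx -0.095326$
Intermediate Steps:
$l = \sqrt{23 + \sqrt{2}}$ ($l = \sqrt{\sqrt{2} + 23} = \sqrt{23 + \sqrt{2}} \approx 4.9411$)
$\frac{l 6}{-311} = \frac{\sqrt{23 + \sqrt{2}} \cdot 6}{-311} = 6 \sqrt{23 + \sqrt{2}} \left(- \frac{1}{311}\right) = - \frac{6 \sqrt{23 + \sqrt{2}}}{311}$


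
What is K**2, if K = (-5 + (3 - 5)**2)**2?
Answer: 1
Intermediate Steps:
K = 1 (K = (-5 + (-2)**2)**2 = (-5 + 4)**2 = (-1)**2 = 1)
K**2 = 1**2 = 1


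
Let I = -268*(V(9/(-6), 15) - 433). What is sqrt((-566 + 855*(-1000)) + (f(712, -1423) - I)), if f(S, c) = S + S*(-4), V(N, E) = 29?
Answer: I*sqrt(965974) ≈ 982.84*I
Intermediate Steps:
f(S, c) = -3*S (f(S, c) = S - 4*S = -3*S)
I = 108272 (I = -268*(29 - 433) = -268*(-404) = 108272)
sqrt((-566 + 855*(-1000)) + (f(712, -1423) - I)) = sqrt((-566 + 855*(-1000)) + (-3*712 - 1*108272)) = sqrt((-566 - 855000) + (-2136 - 108272)) = sqrt(-855566 - 110408) = sqrt(-965974) = I*sqrt(965974)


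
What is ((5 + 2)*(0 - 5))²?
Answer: 1225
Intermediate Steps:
((5 + 2)*(0 - 5))² = (7*(-5))² = (-35)² = 1225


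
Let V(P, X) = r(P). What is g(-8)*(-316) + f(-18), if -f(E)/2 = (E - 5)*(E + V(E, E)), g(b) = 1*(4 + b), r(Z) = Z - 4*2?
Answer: -760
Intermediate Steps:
r(Z) = -8 + Z (r(Z) = Z - 8 = -8 + Z)
V(P, X) = -8 + P
g(b) = 4 + b
f(E) = -2*(-8 + 2*E)*(-5 + E) (f(E) = -2*(E - 5)*(E + (-8 + E)) = -2*(-5 + E)*(-8 + 2*E) = -2*(-8 + 2*E)*(-5 + E))
g(-8)*(-316) + f(-18) = (4 - 8)*(-316) + (-80 - 4*(-18)² + 36*(-18)) = -4*(-316) + (-80 - 4*324 - 648) = 1264 + (-80 - 1296 - 648) = 1264 - 2024 = -760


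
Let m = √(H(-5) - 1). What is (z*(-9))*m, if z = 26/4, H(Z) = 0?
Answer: -117*I/2 ≈ -58.5*I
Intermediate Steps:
z = 13/2 (z = 26*(¼) = 13/2 ≈ 6.5000)
m = I (m = √(0 - 1) = √(-1) = I ≈ 1.0*I)
(z*(-9))*m = ((13/2)*(-9))*I = -117*I/2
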